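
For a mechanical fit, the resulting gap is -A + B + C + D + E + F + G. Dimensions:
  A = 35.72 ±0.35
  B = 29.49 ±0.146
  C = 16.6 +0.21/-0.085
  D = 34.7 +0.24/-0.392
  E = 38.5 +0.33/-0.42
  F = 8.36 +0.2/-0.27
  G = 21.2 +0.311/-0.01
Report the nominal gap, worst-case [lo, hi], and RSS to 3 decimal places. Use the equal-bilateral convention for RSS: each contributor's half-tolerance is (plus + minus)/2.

nominal=113.130 wc=[111.457,114.917] rss=0.698

Stack each dimension's contribution:
  -A: nom -35.720 → Σnom=-35.720; wc +0.350/-0.350 → slack +0.350/-0.350; half-tol=0.350, Σhalf²=0.122500
  +B: nom +29.490 → Σnom=-6.230; wc +0.146/-0.146 → slack +0.496/-0.496; half-tol=0.146, Σhalf²=0.143816
  +C: nom +16.600 → Σnom=10.370; wc +0.210/-0.085 → slack +0.706/-0.581; half-tol=0.147, Σhalf²=0.165572
  +D: nom +34.700 → Σnom=45.070; wc +0.240/-0.392 → slack +0.946/-0.973; half-tol=0.316, Σhalf²=0.265428
  +E: nom +38.500 → Σnom=83.570; wc +0.330/-0.420 → slack +1.276/-1.393; half-tol=0.375, Σhalf²=0.406053
  +F: nom +8.360 → Σnom=91.930; wc +0.200/-0.270 → slack +1.476/-1.663; half-tol=0.235, Σhalf²=0.461278
  +G: nom +21.200 → Σnom=113.130; wc +0.311/-0.010 → slack +1.787/-1.673; half-tol=0.161, Σhalf²=0.487038
Nominal = 113.130. Worst-case = [113.130 - 1.673, 113.130 + 1.787] = [111.457, 114.917]. RSS = √0.487038 = 0.698.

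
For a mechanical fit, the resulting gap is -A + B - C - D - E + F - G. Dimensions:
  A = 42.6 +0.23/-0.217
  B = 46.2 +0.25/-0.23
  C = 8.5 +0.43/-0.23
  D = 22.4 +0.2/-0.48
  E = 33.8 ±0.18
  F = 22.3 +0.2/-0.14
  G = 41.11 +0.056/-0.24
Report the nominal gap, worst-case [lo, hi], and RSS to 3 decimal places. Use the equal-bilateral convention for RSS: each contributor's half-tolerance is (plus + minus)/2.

nominal=-79.910 wc=[-81.376,-78.113] rss=0.644

Stack each dimension's contribution:
  -A: nom -42.600 → Σnom=-42.600; wc +0.217/-0.230 → slack +0.217/-0.230; half-tol=0.224, Σhalf²=0.049952
  +B: nom +46.200 → Σnom=3.600; wc +0.250/-0.230 → slack +0.467/-0.460; half-tol=0.240, Σhalf²=0.107552
  -C: nom -8.500 → Σnom=-4.900; wc +0.230/-0.430 → slack +0.697/-0.890; half-tol=0.330, Σhalf²=0.216452
  -D: nom -22.400 → Σnom=-27.300; wc +0.480/-0.200 → slack +1.177/-1.090; half-tol=0.340, Σhalf²=0.332052
  -E: nom -33.800 → Σnom=-61.100; wc +0.180/-0.180 → slack +1.357/-1.270; half-tol=0.180, Σhalf²=0.364452
  +F: nom +22.300 → Σnom=-38.800; wc +0.200/-0.140 → slack +1.557/-1.410; half-tol=0.170, Σhalf²=0.393352
  -G: nom -41.110 → Σnom=-79.910; wc +0.240/-0.056 → slack +1.797/-1.466; half-tol=0.148, Σhalf²=0.415256
Nominal = -79.910. Worst-case = [-79.910 - 1.466, -79.910 + 1.797] = [-81.376, -78.113]. RSS = √0.415256 = 0.644.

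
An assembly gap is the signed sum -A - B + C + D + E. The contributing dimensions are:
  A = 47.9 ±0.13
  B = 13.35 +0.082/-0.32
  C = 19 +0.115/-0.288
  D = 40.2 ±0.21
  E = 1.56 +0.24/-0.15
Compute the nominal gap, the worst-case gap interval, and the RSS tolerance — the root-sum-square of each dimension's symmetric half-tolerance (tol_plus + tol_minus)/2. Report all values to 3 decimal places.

nominal=-0.490 wc=[-1.350,0.525] rss=0.424

Stack each dimension's contribution:
  -A: nom -47.900 → Σnom=-47.900; wc +0.130/-0.130 → slack +0.130/-0.130; half-tol=0.130, Σhalf²=0.016900
  -B: nom -13.350 → Σnom=-61.250; wc +0.320/-0.082 → slack +0.450/-0.212; half-tol=0.201, Σhalf²=0.057301
  +C: nom +19.000 → Σnom=-42.250; wc +0.115/-0.288 → slack +0.565/-0.500; half-tol=0.201, Σhalf²=0.097903
  +D: nom +40.200 → Σnom=-2.050; wc +0.210/-0.210 → slack +0.775/-0.710; half-tol=0.210, Σhalf²=0.142003
  +E: nom +1.560 → Σnom=-0.490; wc +0.240/-0.150 → slack +1.015/-0.860; half-tol=0.195, Σhalf²=0.180028
Nominal = -0.490. Worst-case = [-0.490 - 0.860, -0.490 + 1.015] = [-1.350, 0.525]. RSS = √0.180028 = 0.424.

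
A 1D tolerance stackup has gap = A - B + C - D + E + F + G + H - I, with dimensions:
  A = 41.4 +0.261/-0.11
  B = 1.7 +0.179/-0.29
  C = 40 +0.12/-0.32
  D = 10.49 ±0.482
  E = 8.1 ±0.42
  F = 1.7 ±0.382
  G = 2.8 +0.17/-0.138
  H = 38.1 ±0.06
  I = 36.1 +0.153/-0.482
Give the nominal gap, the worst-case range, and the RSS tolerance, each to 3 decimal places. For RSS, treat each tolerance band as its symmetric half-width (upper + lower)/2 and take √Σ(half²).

nominal=83.810 wc=[81.566,86.477] rss=0.906

Stack each dimension's contribution:
  +A: nom +41.400 → Σnom=41.400; wc +0.261/-0.110 → slack +0.261/-0.110; half-tol=0.185, Σhalf²=0.034410
  -B: nom -1.700 → Σnom=39.700; wc +0.290/-0.179 → slack +0.551/-0.289; half-tol=0.234, Σhalf²=0.089400
  +C: nom +40.000 → Σnom=79.700; wc +0.120/-0.320 → slack +0.671/-0.609; half-tol=0.220, Σhalf²=0.137800
  -D: nom -10.490 → Σnom=69.210; wc +0.482/-0.482 → slack +1.153/-1.091; half-tol=0.482, Σhalf²=0.370124
  +E: nom +8.100 → Σnom=77.310; wc +0.420/-0.420 → slack +1.573/-1.511; half-tol=0.420, Σhalf²=0.546524
  +F: nom +1.700 → Σnom=79.010; wc +0.382/-0.382 → slack +1.955/-1.893; half-tol=0.382, Σhalf²=0.692449
  +G: nom +2.800 → Σnom=81.810; wc +0.170/-0.138 → slack +2.125/-2.031; half-tol=0.154, Σhalf²=0.716164
  +H: nom +38.100 → Σnom=119.910; wc +0.060/-0.060 → slack +2.185/-2.091; half-tol=0.060, Σhalf²=0.719765
  -I: nom -36.100 → Σnom=83.810; wc +0.482/-0.153 → slack +2.667/-2.244; half-tol=0.318, Σhalf²=0.820571
Nominal = 83.810. Worst-case = [83.810 - 2.244, 83.810 + 2.667] = [81.566, 86.477]. RSS = √0.820571 = 0.906.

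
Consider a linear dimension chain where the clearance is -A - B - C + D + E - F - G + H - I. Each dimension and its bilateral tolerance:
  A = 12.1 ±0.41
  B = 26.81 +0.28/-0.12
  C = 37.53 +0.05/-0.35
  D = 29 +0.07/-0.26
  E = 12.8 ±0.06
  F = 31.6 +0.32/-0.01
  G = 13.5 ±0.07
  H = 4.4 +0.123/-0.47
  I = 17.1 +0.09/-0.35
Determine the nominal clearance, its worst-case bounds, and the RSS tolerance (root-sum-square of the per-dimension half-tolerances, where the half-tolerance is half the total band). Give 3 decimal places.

nominal=-92.440 wc=[-94.450,-90.877] rss=0.669

Stack each dimension's contribution:
  -A: nom -12.100 → Σnom=-12.100; wc +0.410/-0.410 → slack +0.410/-0.410; half-tol=0.410, Σhalf²=0.168100
  -B: nom -26.810 → Σnom=-38.910; wc +0.120/-0.280 → slack +0.530/-0.690; half-tol=0.200, Σhalf²=0.208100
  -C: nom -37.530 → Σnom=-76.440; wc +0.350/-0.050 → slack +0.880/-0.740; half-tol=0.200, Σhalf²=0.248100
  +D: nom +29.000 → Σnom=-47.440; wc +0.070/-0.260 → slack +0.950/-1.000; half-tol=0.165, Σhalf²=0.275325
  +E: nom +12.800 → Σnom=-34.640; wc +0.060/-0.060 → slack +1.010/-1.060; half-tol=0.060, Σhalf²=0.278925
  -F: nom -31.600 → Σnom=-66.240; wc +0.010/-0.320 → slack +1.020/-1.380; half-tol=0.165, Σhalf²=0.306150
  -G: nom -13.500 → Σnom=-79.740; wc +0.070/-0.070 → slack +1.090/-1.450; half-tol=0.070, Σhalf²=0.311050
  +H: nom +4.400 → Σnom=-75.340; wc +0.123/-0.470 → slack +1.213/-1.920; half-tol=0.296, Σhalf²=0.398962
  -I: nom -17.100 → Σnom=-92.440; wc +0.350/-0.090 → slack +1.563/-2.010; half-tol=0.220, Σhalf²=0.447362
Nominal = -92.440. Worst-case = [-92.440 - 2.010, -92.440 + 1.563] = [-94.450, -90.877]. RSS = √0.447362 = 0.669.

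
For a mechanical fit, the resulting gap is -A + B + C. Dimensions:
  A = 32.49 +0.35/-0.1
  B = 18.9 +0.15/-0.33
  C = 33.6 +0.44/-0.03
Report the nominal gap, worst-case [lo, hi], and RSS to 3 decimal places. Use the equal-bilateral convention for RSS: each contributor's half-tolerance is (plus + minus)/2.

Stack each dimension's contribution:
  -A: nom -32.490 → Σnom=-32.490; wc +0.100/-0.350 → slack +0.100/-0.350; half-tol=0.225, Σhalf²=0.050625
  +B: nom +18.900 → Σnom=-13.590; wc +0.150/-0.330 → slack +0.250/-0.680; half-tol=0.240, Σhalf²=0.108225
  +C: nom +33.600 → Σnom=20.010; wc +0.440/-0.030 → slack +0.690/-0.710; half-tol=0.235, Σhalf²=0.163450
Nominal = 20.010. Worst-case = [20.010 - 0.710, 20.010 + 0.690] = [19.300, 20.700]. RSS = √0.163450 = 0.404.

nominal=20.010 wc=[19.300,20.700] rss=0.404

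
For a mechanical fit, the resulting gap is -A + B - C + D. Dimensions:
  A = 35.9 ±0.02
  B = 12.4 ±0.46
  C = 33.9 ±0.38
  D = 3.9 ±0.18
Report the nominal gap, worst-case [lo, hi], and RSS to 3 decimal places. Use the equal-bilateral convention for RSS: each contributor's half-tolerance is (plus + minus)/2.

nominal=-53.500 wc=[-54.540,-52.460] rss=0.624

Stack each dimension's contribution:
  -A: nom -35.900 → Σnom=-35.900; wc +0.020/-0.020 → slack +0.020/-0.020; half-tol=0.020, Σhalf²=0.000400
  +B: nom +12.400 → Σnom=-23.500; wc +0.460/-0.460 → slack +0.480/-0.480; half-tol=0.460, Σhalf²=0.212000
  -C: nom -33.900 → Σnom=-57.400; wc +0.380/-0.380 → slack +0.860/-0.860; half-tol=0.380, Σhalf²=0.356400
  +D: nom +3.900 → Σnom=-53.500; wc +0.180/-0.180 → slack +1.040/-1.040; half-tol=0.180, Σhalf²=0.388800
Nominal = -53.500. Worst-case = [-53.500 - 1.040, -53.500 + 1.040] = [-54.540, -52.460]. RSS = √0.388800 = 0.624.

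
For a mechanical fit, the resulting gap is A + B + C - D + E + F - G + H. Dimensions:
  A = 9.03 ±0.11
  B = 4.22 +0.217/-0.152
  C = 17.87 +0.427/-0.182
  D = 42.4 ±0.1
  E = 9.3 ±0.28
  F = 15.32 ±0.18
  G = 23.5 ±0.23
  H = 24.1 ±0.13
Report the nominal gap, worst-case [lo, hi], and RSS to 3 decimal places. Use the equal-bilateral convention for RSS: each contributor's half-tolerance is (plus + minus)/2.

Stack each dimension's contribution:
  +A: nom +9.030 → Σnom=9.030; wc +0.110/-0.110 → slack +0.110/-0.110; half-tol=0.110, Σhalf²=0.012100
  +B: nom +4.220 → Σnom=13.250; wc +0.217/-0.152 → slack +0.327/-0.262; half-tol=0.184, Σhalf²=0.046140
  +C: nom +17.870 → Σnom=31.120; wc +0.427/-0.182 → slack +0.754/-0.444; half-tol=0.304, Σhalf²=0.138860
  -D: nom -42.400 → Σnom=-11.280; wc +0.100/-0.100 → slack +0.854/-0.544; half-tol=0.100, Σhalf²=0.148861
  +E: nom +9.300 → Σnom=-1.980; wc +0.280/-0.280 → slack +1.134/-0.824; half-tol=0.280, Σhalf²=0.227261
  +F: nom +15.320 → Σnom=13.340; wc +0.180/-0.180 → slack +1.314/-1.004; half-tol=0.180, Σhalf²=0.259661
  -G: nom -23.500 → Σnom=-10.160; wc +0.230/-0.230 → slack +1.544/-1.234; half-tol=0.230, Σhalf²=0.312561
  +H: nom +24.100 → Σnom=13.940; wc +0.130/-0.130 → slack +1.674/-1.364; half-tol=0.130, Σhalf²=0.329461
Nominal = 13.940. Worst-case = [13.940 - 1.364, 13.940 + 1.674] = [12.576, 15.614]. RSS = √0.329461 = 0.574.

nominal=13.940 wc=[12.576,15.614] rss=0.574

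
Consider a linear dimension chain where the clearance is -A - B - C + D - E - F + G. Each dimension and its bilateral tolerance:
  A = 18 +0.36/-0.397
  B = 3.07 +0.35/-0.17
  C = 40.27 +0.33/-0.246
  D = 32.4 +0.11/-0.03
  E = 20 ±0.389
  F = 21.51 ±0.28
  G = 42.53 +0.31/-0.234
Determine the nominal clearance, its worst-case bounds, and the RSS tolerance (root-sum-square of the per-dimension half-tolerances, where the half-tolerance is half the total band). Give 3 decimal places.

Stack each dimension's contribution:
  -A: nom -18.000 → Σnom=-18.000; wc +0.397/-0.360 → slack +0.397/-0.360; half-tol=0.379, Σhalf²=0.143262
  -B: nom -3.070 → Σnom=-21.070; wc +0.170/-0.350 → slack +0.567/-0.710; half-tol=0.260, Σhalf²=0.210862
  -C: nom -40.270 → Σnom=-61.340; wc +0.246/-0.330 → slack +0.813/-1.040; half-tol=0.288, Σhalf²=0.293806
  +D: nom +32.400 → Σnom=-28.940; wc +0.110/-0.030 → slack +0.923/-1.070; half-tol=0.070, Σhalf²=0.298706
  -E: nom -20.000 → Σnom=-48.940; wc +0.389/-0.389 → slack +1.312/-1.459; half-tol=0.389, Σhalf²=0.450027
  -F: nom -21.510 → Σnom=-70.450; wc +0.280/-0.280 → slack +1.592/-1.739; half-tol=0.280, Σhalf²=0.528427
  +G: nom +42.530 → Σnom=-27.920; wc +0.310/-0.234 → slack +1.902/-1.973; half-tol=0.272, Σhalf²=0.602411
Nominal = -27.920. Worst-case = [-27.920 - 1.973, -27.920 + 1.902] = [-29.893, -26.018]. RSS = √0.602411 = 0.776.

nominal=-27.920 wc=[-29.893,-26.018] rss=0.776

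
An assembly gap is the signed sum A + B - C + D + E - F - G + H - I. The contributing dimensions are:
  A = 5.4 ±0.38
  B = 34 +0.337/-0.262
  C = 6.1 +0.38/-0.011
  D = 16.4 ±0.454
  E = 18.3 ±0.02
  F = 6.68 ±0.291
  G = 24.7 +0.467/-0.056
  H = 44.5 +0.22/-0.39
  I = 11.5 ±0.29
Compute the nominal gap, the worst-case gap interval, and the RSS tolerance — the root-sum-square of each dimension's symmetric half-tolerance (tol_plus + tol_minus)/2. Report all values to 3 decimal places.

Stack each dimension's contribution:
  +A: nom +5.400 → Σnom=5.400; wc +0.380/-0.380 → slack +0.380/-0.380; half-tol=0.380, Σhalf²=0.144400
  +B: nom +34.000 → Σnom=39.400; wc +0.337/-0.262 → slack +0.717/-0.642; half-tol=0.299, Σhalf²=0.234100
  -C: nom -6.100 → Σnom=33.300; wc +0.011/-0.380 → slack +0.728/-1.022; half-tol=0.196, Σhalf²=0.272321
  +D: nom +16.400 → Σnom=49.700; wc +0.454/-0.454 → slack +1.182/-1.476; half-tol=0.454, Σhalf²=0.478437
  +E: nom +18.300 → Σnom=68.000; wc +0.020/-0.020 → slack +1.202/-1.496; half-tol=0.020, Σhalf²=0.478837
  -F: nom -6.680 → Σnom=61.320; wc +0.291/-0.291 → slack +1.493/-1.787; half-tol=0.291, Σhalf²=0.563518
  -G: nom -24.700 → Σnom=36.620; wc +0.056/-0.467 → slack +1.549/-2.254; half-tol=0.262, Σhalf²=0.631900
  +H: nom +44.500 → Σnom=81.120; wc +0.220/-0.390 → slack +1.769/-2.644; half-tol=0.305, Σhalf²=0.724925
  -I: nom -11.500 → Σnom=69.620; wc +0.290/-0.290 → slack +2.059/-2.934; half-tol=0.290, Σhalf²=0.809025
Nominal = 69.620. Worst-case = [69.620 - 2.934, 69.620 + 2.059] = [66.686, 71.679]. RSS = √0.809025 = 0.899.

nominal=69.620 wc=[66.686,71.679] rss=0.899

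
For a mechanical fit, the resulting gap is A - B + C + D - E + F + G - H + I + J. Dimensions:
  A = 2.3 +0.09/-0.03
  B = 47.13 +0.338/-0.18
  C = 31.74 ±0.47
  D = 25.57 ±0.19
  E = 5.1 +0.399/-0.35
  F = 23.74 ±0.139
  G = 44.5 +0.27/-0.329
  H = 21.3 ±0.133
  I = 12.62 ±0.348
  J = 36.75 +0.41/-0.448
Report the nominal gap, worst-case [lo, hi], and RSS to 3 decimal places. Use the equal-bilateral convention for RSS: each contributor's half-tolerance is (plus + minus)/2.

Stack each dimension's contribution:
  +A: nom +2.300 → Σnom=2.300; wc +0.090/-0.030 → slack +0.090/-0.030; half-tol=0.060, Σhalf²=0.003600
  -B: nom -47.130 → Σnom=-44.830; wc +0.180/-0.338 → slack +0.270/-0.368; half-tol=0.259, Σhalf²=0.070681
  +C: nom +31.740 → Σnom=-13.090; wc +0.470/-0.470 → slack +0.740/-0.838; half-tol=0.470, Σhalf²=0.291581
  +D: nom +25.570 → Σnom=12.480; wc +0.190/-0.190 → slack +0.930/-1.028; half-tol=0.190, Σhalf²=0.327681
  -E: nom -5.100 → Σnom=7.380; wc +0.350/-0.399 → slack +1.280/-1.427; half-tol=0.374, Σhalf²=0.467931
  +F: nom +23.740 → Σnom=31.120; wc +0.139/-0.139 → slack +1.419/-1.566; half-tol=0.139, Σhalf²=0.487252
  +G: nom +44.500 → Σnom=75.620; wc +0.270/-0.329 → slack +1.689/-1.895; half-tol=0.299, Σhalf²=0.576953
  -H: nom -21.300 → Σnom=54.320; wc +0.133/-0.133 → slack +1.822/-2.028; half-tol=0.133, Σhalf²=0.594642
  +I: nom +12.620 → Σnom=66.940; wc +0.348/-0.348 → slack +2.170/-2.376; half-tol=0.348, Σhalf²=0.715746
  +J: nom +36.750 → Σnom=103.690; wc +0.410/-0.448 → slack +2.580/-2.824; half-tol=0.429, Σhalf²=0.899787
Nominal = 103.690. Worst-case = [103.690 - 2.824, 103.690 + 2.580] = [100.866, 106.270]. RSS = √0.899787 = 0.949.

nominal=103.690 wc=[100.866,106.270] rss=0.949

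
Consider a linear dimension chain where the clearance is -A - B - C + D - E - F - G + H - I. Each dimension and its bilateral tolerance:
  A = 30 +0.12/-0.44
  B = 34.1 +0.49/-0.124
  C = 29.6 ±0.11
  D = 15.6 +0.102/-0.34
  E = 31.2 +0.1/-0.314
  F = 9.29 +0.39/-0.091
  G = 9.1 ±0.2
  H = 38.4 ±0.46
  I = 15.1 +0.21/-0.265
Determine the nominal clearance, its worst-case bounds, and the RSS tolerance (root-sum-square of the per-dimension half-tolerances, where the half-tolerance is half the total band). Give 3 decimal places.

nominal=-104.390 wc=[-106.810,-102.284] rss=0.801

Stack each dimension's contribution:
  -A: nom -30.000 → Σnom=-30.000; wc +0.440/-0.120 → slack +0.440/-0.120; half-tol=0.280, Σhalf²=0.078400
  -B: nom -34.100 → Σnom=-64.100; wc +0.124/-0.490 → slack +0.564/-0.610; half-tol=0.307, Σhalf²=0.172649
  -C: nom -29.600 → Σnom=-93.700; wc +0.110/-0.110 → slack +0.674/-0.720; half-tol=0.110, Σhalf²=0.184749
  +D: nom +15.600 → Σnom=-78.100; wc +0.102/-0.340 → slack +0.776/-1.060; half-tol=0.221, Σhalf²=0.233590
  -E: nom -31.200 → Σnom=-109.300; wc +0.314/-0.100 → slack +1.090/-1.160; half-tol=0.207, Σhalf²=0.276439
  -F: nom -9.290 → Σnom=-118.590; wc +0.091/-0.390 → slack +1.181/-1.550; half-tol=0.240, Σhalf²=0.334279
  -G: nom -9.100 → Σnom=-127.690; wc +0.200/-0.200 → slack +1.381/-1.750; half-tol=0.200, Σhalf²=0.374279
  +H: nom +38.400 → Σnom=-89.290; wc +0.460/-0.460 → slack +1.841/-2.210; half-tol=0.460, Σhalf²=0.585879
  -I: nom -15.100 → Σnom=-104.390; wc +0.265/-0.210 → slack +2.106/-2.420; half-tol=0.237, Σhalf²=0.642285
Nominal = -104.390. Worst-case = [-104.390 - 2.420, -104.390 + 2.106] = [-106.810, -102.284]. RSS = √0.642285 = 0.801.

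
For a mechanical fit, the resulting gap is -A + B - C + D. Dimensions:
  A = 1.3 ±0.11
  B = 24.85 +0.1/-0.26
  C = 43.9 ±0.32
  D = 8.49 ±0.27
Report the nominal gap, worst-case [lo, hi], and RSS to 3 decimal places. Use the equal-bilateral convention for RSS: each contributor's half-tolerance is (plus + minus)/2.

Stack each dimension's contribution:
  -A: nom -1.300 → Σnom=-1.300; wc +0.110/-0.110 → slack +0.110/-0.110; half-tol=0.110, Σhalf²=0.012100
  +B: nom +24.850 → Σnom=23.550; wc +0.100/-0.260 → slack +0.210/-0.370; half-tol=0.180, Σhalf²=0.044500
  -C: nom -43.900 → Σnom=-20.350; wc +0.320/-0.320 → slack +0.530/-0.690; half-tol=0.320, Σhalf²=0.146900
  +D: nom +8.490 → Σnom=-11.860; wc +0.270/-0.270 → slack +0.800/-0.960; half-tol=0.270, Σhalf²=0.219800
Nominal = -11.860. Worst-case = [-11.860 - 0.960, -11.860 + 0.800] = [-12.820, -11.060]. RSS = √0.219800 = 0.469.

nominal=-11.860 wc=[-12.820,-11.060] rss=0.469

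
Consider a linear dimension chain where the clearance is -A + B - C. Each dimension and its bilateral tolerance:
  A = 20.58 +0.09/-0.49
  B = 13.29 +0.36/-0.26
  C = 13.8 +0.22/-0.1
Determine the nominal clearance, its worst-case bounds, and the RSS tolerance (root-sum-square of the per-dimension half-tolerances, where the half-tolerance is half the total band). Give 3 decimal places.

Stack each dimension's contribution:
  -A: nom -20.580 → Σnom=-20.580; wc +0.490/-0.090 → slack +0.490/-0.090; half-tol=0.290, Σhalf²=0.084100
  +B: nom +13.290 → Σnom=-7.290; wc +0.360/-0.260 → slack +0.850/-0.350; half-tol=0.310, Σhalf²=0.180200
  -C: nom -13.800 → Σnom=-21.090; wc +0.100/-0.220 → slack +0.950/-0.570; half-tol=0.160, Σhalf²=0.205800
Nominal = -21.090. Worst-case = [-21.090 - 0.570, -21.090 + 0.950] = [-21.660, -20.140]. RSS = √0.205800 = 0.454.

nominal=-21.090 wc=[-21.660,-20.140] rss=0.454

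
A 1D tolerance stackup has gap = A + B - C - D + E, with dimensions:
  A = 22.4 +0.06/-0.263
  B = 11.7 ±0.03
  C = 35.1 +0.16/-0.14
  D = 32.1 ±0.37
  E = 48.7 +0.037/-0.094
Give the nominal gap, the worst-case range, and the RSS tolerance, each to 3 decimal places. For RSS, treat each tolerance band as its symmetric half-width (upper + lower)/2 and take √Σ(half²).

nominal=15.600 wc=[14.683,16.237] rss=0.437

Stack each dimension's contribution:
  +A: nom +22.400 → Σnom=22.400; wc +0.060/-0.263 → slack +0.060/-0.263; half-tol=0.162, Σhalf²=0.026082
  +B: nom +11.700 → Σnom=34.100; wc +0.030/-0.030 → slack +0.090/-0.293; half-tol=0.030, Σhalf²=0.026982
  -C: nom -35.100 → Σnom=-1.000; wc +0.140/-0.160 → slack +0.230/-0.453; half-tol=0.150, Σhalf²=0.049482
  -D: nom -32.100 → Σnom=-33.100; wc +0.370/-0.370 → slack +0.600/-0.823; half-tol=0.370, Σhalf²=0.186382
  +E: nom +48.700 → Σnom=15.600; wc +0.037/-0.094 → slack +0.637/-0.917; half-tol=0.066, Σhalf²=0.190672
Nominal = 15.600. Worst-case = [15.600 - 0.917, 15.600 + 0.637] = [14.683, 16.237]. RSS = √0.190672 = 0.437.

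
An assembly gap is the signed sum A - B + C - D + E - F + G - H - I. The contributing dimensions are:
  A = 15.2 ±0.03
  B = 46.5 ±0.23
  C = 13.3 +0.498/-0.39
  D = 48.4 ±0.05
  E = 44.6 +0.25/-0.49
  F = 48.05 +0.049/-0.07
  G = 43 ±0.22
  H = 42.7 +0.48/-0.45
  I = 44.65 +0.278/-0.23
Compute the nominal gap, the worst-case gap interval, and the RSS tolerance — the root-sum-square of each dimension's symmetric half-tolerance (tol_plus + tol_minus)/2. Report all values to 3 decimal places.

Stack each dimension's contribution:
  +A: nom +15.200 → Σnom=15.200; wc +0.030/-0.030 → slack +0.030/-0.030; half-tol=0.030, Σhalf²=0.000900
  -B: nom -46.500 → Σnom=-31.300; wc +0.230/-0.230 → slack +0.260/-0.260; half-tol=0.230, Σhalf²=0.053800
  +C: nom +13.300 → Σnom=-18.000; wc +0.498/-0.390 → slack +0.758/-0.650; half-tol=0.444, Σhalf²=0.250936
  -D: nom -48.400 → Σnom=-66.400; wc +0.050/-0.050 → slack +0.808/-0.700; half-tol=0.050, Σhalf²=0.253436
  +E: nom +44.600 → Σnom=-21.800; wc +0.250/-0.490 → slack +1.058/-1.190; half-tol=0.370, Σhalf²=0.390336
  -F: nom -48.050 → Σnom=-69.850; wc +0.070/-0.049 → slack +1.128/-1.239; half-tol=0.060, Σhalf²=0.393876
  +G: nom +43.000 → Σnom=-26.850; wc +0.220/-0.220 → slack +1.348/-1.459; half-tol=0.220, Σhalf²=0.442276
  -H: nom -42.700 → Σnom=-69.550; wc +0.450/-0.480 → slack +1.798/-1.939; half-tol=0.465, Σhalf²=0.658501
  -I: nom -44.650 → Σnom=-114.200; wc +0.230/-0.278 → slack +2.028/-2.217; half-tol=0.254, Σhalf²=0.723017
Nominal = -114.200. Worst-case = [-114.200 - 2.217, -114.200 + 2.028] = [-116.417, -112.172]. RSS = √0.723017 = 0.850.

nominal=-114.200 wc=[-116.417,-112.172] rss=0.850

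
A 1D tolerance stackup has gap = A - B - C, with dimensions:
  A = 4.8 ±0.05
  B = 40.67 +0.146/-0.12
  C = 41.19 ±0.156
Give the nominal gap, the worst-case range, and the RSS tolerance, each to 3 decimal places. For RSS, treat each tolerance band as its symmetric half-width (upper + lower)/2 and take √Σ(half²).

nominal=-77.060 wc=[-77.412,-76.734] rss=0.211

Stack each dimension's contribution:
  +A: nom +4.800 → Σnom=4.800; wc +0.050/-0.050 → slack +0.050/-0.050; half-tol=0.050, Σhalf²=0.002500
  -B: nom -40.670 → Σnom=-35.870; wc +0.120/-0.146 → slack +0.170/-0.196; half-tol=0.133, Σhalf²=0.020189
  -C: nom -41.190 → Σnom=-77.060; wc +0.156/-0.156 → slack +0.326/-0.352; half-tol=0.156, Σhalf²=0.044525
Nominal = -77.060. Worst-case = [-77.060 - 0.352, -77.060 + 0.326] = [-77.412, -76.734]. RSS = √0.044525 = 0.211.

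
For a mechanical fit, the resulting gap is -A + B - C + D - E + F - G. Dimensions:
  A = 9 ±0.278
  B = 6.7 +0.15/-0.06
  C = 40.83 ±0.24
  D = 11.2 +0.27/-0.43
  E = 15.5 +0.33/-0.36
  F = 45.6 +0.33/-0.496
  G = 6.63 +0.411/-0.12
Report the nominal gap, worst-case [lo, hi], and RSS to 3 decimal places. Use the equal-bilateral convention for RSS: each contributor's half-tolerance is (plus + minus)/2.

nominal=-8.460 wc=[-10.705,-6.712] rss=0.793

Stack each dimension's contribution:
  -A: nom -9.000 → Σnom=-9.000; wc +0.278/-0.278 → slack +0.278/-0.278; half-tol=0.278, Σhalf²=0.077284
  +B: nom +6.700 → Σnom=-2.300; wc +0.150/-0.060 → slack +0.428/-0.338; half-tol=0.105, Σhalf²=0.088309
  -C: nom -40.830 → Σnom=-43.130; wc +0.240/-0.240 → slack +0.668/-0.578; half-tol=0.240, Σhalf²=0.145909
  +D: nom +11.200 → Σnom=-31.930; wc +0.270/-0.430 → slack +0.938/-1.008; half-tol=0.350, Σhalf²=0.268409
  -E: nom -15.500 → Σnom=-47.430; wc +0.360/-0.330 → slack +1.298/-1.338; half-tol=0.345, Σhalf²=0.387434
  +F: nom +45.600 → Σnom=-1.830; wc +0.330/-0.496 → slack +1.628/-1.834; half-tol=0.413, Σhalf²=0.558003
  -G: nom -6.630 → Σnom=-8.460; wc +0.120/-0.411 → slack +1.748/-2.245; half-tol=0.265, Σhalf²=0.628493
Nominal = -8.460. Worst-case = [-8.460 - 2.245, -8.460 + 1.748] = [-10.705, -6.712]. RSS = √0.628493 = 0.793.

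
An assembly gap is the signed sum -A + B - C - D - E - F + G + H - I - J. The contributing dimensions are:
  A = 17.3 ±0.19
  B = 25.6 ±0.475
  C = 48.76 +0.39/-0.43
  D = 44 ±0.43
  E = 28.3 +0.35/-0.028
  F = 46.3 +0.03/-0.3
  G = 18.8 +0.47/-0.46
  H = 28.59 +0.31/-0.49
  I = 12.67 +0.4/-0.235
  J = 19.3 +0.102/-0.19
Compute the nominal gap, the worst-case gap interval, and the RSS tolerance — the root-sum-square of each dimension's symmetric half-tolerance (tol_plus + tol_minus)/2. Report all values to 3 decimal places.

Stack each dimension's contribution:
  -A: nom -17.300 → Σnom=-17.300; wc +0.190/-0.190 → slack +0.190/-0.190; half-tol=0.190, Σhalf²=0.036100
  +B: nom +25.600 → Σnom=8.300; wc +0.475/-0.475 → slack +0.665/-0.665; half-tol=0.475, Σhalf²=0.261725
  -C: nom -48.760 → Σnom=-40.460; wc +0.430/-0.390 → slack +1.095/-1.055; half-tol=0.410, Σhalf²=0.429825
  -D: nom -44.000 → Σnom=-84.460; wc +0.430/-0.430 → slack +1.525/-1.485; half-tol=0.430, Σhalf²=0.614725
  -E: nom -28.300 → Σnom=-112.760; wc +0.028/-0.350 → slack +1.553/-1.835; half-tol=0.189, Σhalf²=0.650446
  -F: nom -46.300 → Σnom=-159.060; wc +0.300/-0.030 → slack +1.853/-1.865; half-tol=0.165, Σhalf²=0.677671
  +G: nom +18.800 → Σnom=-140.260; wc +0.470/-0.460 → slack +2.323/-2.325; half-tol=0.465, Σhalf²=0.893896
  +H: nom +28.590 → Σnom=-111.670; wc +0.310/-0.490 → slack +2.633/-2.815; half-tol=0.400, Σhalf²=1.053896
  -I: nom -12.670 → Σnom=-124.340; wc +0.235/-0.400 → slack +2.868/-3.215; half-tol=0.318, Σhalf²=1.154702
  -J: nom -19.300 → Σnom=-143.640; wc +0.190/-0.102 → slack +3.058/-3.317; half-tol=0.146, Σhalf²=1.176018
Nominal = -143.640. Worst-case = [-143.640 - 3.317, -143.640 + 3.058] = [-146.957, -140.582]. RSS = √1.176018 = 1.084.

nominal=-143.640 wc=[-146.957,-140.582] rss=1.084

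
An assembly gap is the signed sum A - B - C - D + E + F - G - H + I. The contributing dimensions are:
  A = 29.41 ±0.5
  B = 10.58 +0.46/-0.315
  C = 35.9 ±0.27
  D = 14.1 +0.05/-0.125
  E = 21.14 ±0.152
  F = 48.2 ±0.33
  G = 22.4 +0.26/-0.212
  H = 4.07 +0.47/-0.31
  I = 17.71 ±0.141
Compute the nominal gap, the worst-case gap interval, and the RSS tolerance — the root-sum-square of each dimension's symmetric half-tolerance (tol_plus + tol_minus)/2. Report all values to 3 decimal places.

nominal=29.410 wc=[26.777,31.765] rss=0.917

Stack each dimension's contribution:
  +A: nom +29.410 → Σnom=29.410; wc +0.500/-0.500 → slack +0.500/-0.500; half-tol=0.500, Σhalf²=0.250000
  -B: nom -10.580 → Σnom=18.830; wc +0.315/-0.460 → slack +0.815/-0.960; half-tol=0.388, Σhalf²=0.400156
  -C: nom -35.900 → Σnom=-17.070; wc +0.270/-0.270 → slack +1.085/-1.230; half-tol=0.270, Σhalf²=0.473056
  -D: nom -14.100 → Σnom=-31.170; wc +0.125/-0.050 → slack +1.210/-1.280; half-tol=0.087, Σhalf²=0.480712
  +E: nom +21.140 → Σnom=-10.030; wc +0.152/-0.152 → slack +1.362/-1.432; half-tol=0.152, Σhalf²=0.503817
  +F: nom +48.200 → Σnom=38.170; wc +0.330/-0.330 → slack +1.692/-1.762; half-tol=0.330, Σhalf²=0.612716
  -G: nom -22.400 → Σnom=15.770; wc +0.212/-0.260 → slack +1.904/-2.022; half-tol=0.236, Σhalf²=0.668412
  -H: nom -4.070 → Σnom=11.700; wc +0.310/-0.470 → slack +2.214/-2.492; half-tol=0.390, Σhalf²=0.820512
  +I: nom +17.710 → Σnom=29.410; wc +0.141/-0.141 → slack +2.355/-2.633; half-tol=0.141, Σhalf²=0.840394
Nominal = 29.410. Worst-case = [29.410 - 2.633, 29.410 + 2.355] = [26.777, 31.765]. RSS = √0.840394 = 0.917.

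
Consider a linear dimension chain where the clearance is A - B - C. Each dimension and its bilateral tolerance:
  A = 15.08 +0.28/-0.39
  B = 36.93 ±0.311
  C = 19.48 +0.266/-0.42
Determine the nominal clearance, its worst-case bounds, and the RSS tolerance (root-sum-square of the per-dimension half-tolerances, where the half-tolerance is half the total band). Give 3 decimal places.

nominal=-41.330 wc=[-42.297,-40.319] rss=0.571

Stack each dimension's contribution:
  +A: nom +15.080 → Σnom=15.080; wc +0.280/-0.390 → slack +0.280/-0.390; half-tol=0.335, Σhalf²=0.112225
  -B: nom -36.930 → Σnom=-21.850; wc +0.311/-0.311 → slack +0.591/-0.701; half-tol=0.311, Σhalf²=0.208946
  -C: nom -19.480 → Σnom=-41.330; wc +0.420/-0.266 → slack +1.011/-0.967; half-tol=0.343, Σhalf²=0.326595
Nominal = -41.330. Worst-case = [-41.330 - 0.967, -41.330 + 1.011] = [-42.297, -40.319]. RSS = √0.326595 = 0.571.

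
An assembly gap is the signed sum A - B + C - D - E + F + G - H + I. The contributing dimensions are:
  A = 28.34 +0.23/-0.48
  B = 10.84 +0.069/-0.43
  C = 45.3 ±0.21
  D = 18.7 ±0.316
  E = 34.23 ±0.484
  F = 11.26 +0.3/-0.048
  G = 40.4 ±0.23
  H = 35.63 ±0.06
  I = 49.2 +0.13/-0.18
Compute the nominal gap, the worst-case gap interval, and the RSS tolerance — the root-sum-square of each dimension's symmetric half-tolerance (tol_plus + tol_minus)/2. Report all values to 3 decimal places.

Stack each dimension's contribution:
  +A: nom +28.340 → Σnom=28.340; wc +0.230/-0.480 → slack +0.230/-0.480; half-tol=0.355, Σhalf²=0.126025
  -B: nom -10.840 → Σnom=17.500; wc +0.430/-0.069 → slack +0.660/-0.549; half-tol=0.249, Σhalf²=0.188275
  +C: nom +45.300 → Σnom=62.800; wc +0.210/-0.210 → slack +0.870/-0.759; half-tol=0.210, Σhalf²=0.232375
  -D: nom -18.700 → Σnom=44.100; wc +0.316/-0.316 → slack +1.186/-1.075; half-tol=0.316, Σhalf²=0.332231
  -E: nom -34.230 → Σnom=9.870; wc +0.484/-0.484 → slack +1.670/-1.559; half-tol=0.484, Σhalf²=0.566487
  +F: nom +11.260 → Σnom=21.130; wc +0.300/-0.048 → slack +1.970/-1.607; half-tol=0.174, Σhalf²=0.596763
  +G: nom +40.400 → Σnom=61.530; wc +0.230/-0.230 → slack +2.200/-1.837; half-tol=0.230, Σhalf²=0.649663
  -H: nom -35.630 → Σnom=25.900; wc +0.060/-0.060 → slack +2.260/-1.897; half-tol=0.060, Σhalf²=0.653263
  +I: nom +49.200 → Σnom=75.100; wc +0.130/-0.180 → slack +2.390/-2.077; half-tol=0.155, Σhalf²=0.677288
Nominal = 75.100. Worst-case = [75.100 - 2.077, 75.100 + 2.390] = [73.023, 77.490]. RSS = √0.677288 = 0.823.

nominal=75.100 wc=[73.023,77.490] rss=0.823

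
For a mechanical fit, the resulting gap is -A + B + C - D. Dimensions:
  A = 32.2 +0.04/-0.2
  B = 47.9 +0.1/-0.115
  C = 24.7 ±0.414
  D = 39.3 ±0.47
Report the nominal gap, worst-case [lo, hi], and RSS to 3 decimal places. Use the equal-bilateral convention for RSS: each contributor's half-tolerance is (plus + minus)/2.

Stack each dimension's contribution:
  -A: nom -32.200 → Σnom=-32.200; wc +0.200/-0.040 → slack +0.200/-0.040; half-tol=0.120, Σhalf²=0.014400
  +B: nom +47.900 → Σnom=15.700; wc +0.100/-0.115 → slack +0.300/-0.155; half-tol=0.108, Σhalf²=0.025956
  +C: nom +24.700 → Σnom=40.400; wc +0.414/-0.414 → slack +0.714/-0.569; half-tol=0.414, Σhalf²=0.197352
  -D: nom -39.300 → Σnom=1.100; wc +0.470/-0.470 → slack +1.184/-1.039; half-tol=0.470, Σhalf²=0.418252
Nominal = 1.100. Worst-case = [1.100 - 1.039, 1.100 + 1.184] = [0.061, 2.284]. RSS = √0.418252 = 0.647.

nominal=1.100 wc=[0.061,2.284] rss=0.647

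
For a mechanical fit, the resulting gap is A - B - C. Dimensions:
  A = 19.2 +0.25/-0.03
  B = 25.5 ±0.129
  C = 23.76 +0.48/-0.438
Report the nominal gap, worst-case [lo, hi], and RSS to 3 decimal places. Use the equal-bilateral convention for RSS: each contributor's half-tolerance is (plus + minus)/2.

Stack each dimension's contribution:
  +A: nom +19.200 → Σnom=19.200; wc +0.250/-0.030 → slack +0.250/-0.030; half-tol=0.140, Σhalf²=0.019600
  -B: nom -25.500 → Σnom=-6.300; wc +0.129/-0.129 → slack +0.379/-0.159; half-tol=0.129, Σhalf²=0.036241
  -C: nom -23.760 → Σnom=-30.060; wc +0.438/-0.480 → slack +0.817/-0.639; half-tol=0.459, Σhalf²=0.246922
Nominal = -30.060. Worst-case = [-30.060 - 0.639, -30.060 + 0.817] = [-30.699, -29.243]. RSS = √0.246922 = 0.497.

nominal=-30.060 wc=[-30.699,-29.243] rss=0.497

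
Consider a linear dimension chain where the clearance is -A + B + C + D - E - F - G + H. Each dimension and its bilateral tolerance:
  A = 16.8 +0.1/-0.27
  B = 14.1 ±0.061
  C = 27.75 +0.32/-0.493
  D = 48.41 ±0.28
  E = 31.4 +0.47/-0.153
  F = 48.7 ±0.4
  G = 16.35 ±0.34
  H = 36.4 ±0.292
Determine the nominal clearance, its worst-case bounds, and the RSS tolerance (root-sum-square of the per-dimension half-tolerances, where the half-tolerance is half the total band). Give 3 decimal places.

Stack each dimension's contribution:
  -A: nom -16.800 → Σnom=-16.800; wc +0.270/-0.100 → slack +0.270/-0.100; half-tol=0.185, Σhalf²=0.034225
  +B: nom +14.100 → Σnom=-2.700; wc +0.061/-0.061 → slack +0.331/-0.161; half-tol=0.061, Σhalf²=0.037946
  +C: nom +27.750 → Σnom=25.050; wc +0.320/-0.493 → slack +0.651/-0.654; half-tol=0.406, Σhalf²=0.203188
  +D: nom +48.410 → Σnom=73.460; wc +0.280/-0.280 → slack +0.931/-0.934; half-tol=0.280, Σhalf²=0.281588
  -E: nom -31.400 → Σnom=42.060; wc +0.153/-0.470 → slack +1.084/-1.404; half-tol=0.311, Σhalf²=0.378620
  -F: nom -48.700 → Σnom=-6.640; wc +0.400/-0.400 → slack +1.484/-1.804; half-tol=0.400, Σhalf²=0.538620
  -G: nom -16.350 → Σnom=-22.990; wc +0.340/-0.340 → slack +1.824/-2.144; half-tol=0.340, Σhalf²=0.654220
  +H: nom +36.400 → Σnom=13.410; wc +0.292/-0.292 → slack +2.116/-2.436; half-tol=0.292, Σhalf²=0.739484
Nominal = 13.410. Worst-case = [13.410 - 2.436, 13.410 + 2.116] = [10.974, 15.526]. RSS = √0.739484 = 0.860.

nominal=13.410 wc=[10.974,15.526] rss=0.860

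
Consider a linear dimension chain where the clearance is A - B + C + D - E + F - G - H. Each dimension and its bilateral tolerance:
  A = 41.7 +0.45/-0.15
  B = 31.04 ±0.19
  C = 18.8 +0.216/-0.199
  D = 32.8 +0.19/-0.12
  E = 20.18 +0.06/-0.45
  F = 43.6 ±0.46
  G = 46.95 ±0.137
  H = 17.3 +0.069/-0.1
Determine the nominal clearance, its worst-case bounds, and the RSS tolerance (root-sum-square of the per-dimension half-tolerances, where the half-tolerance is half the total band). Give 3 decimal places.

Stack each dimension's contribution:
  +A: nom +41.700 → Σnom=41.700; wc +0.450/-0.150 → slack +0.450/-0.150; half-tol=0.300, Σhalf²=0.090000
  -B: nom -31.040 → Σnom=10.660; wc +0.190/-0.190 → slack +0.640/-0.340; half-tol=0.190, Σhalf²=0.126100
  +C: nom +18.800 → Σnom=29.460; wc +0.216/-0.199 → slack +0.856/-0.539; half-tol=0.208, Σhalf²=0.169156
  +D: nom +32.800 → Σnom=62.260; wc +0.190/-0.120 → slack +1.046/-0.659; half-tol=0.155, Σhalf²=0.193181
  -E: nom -20.180 → Σnom=42.080; wc +0.450/-0.060 → slack +1.496/-0.719; half-tol=0.255, Σhalf²=0.258206
  +F: nom +43.600 → Σnom=85.680; wc +0.460/-0.460 → slack +1.956/-1.179; half-tol=0.460, Σhalf²=0.469806
  -G: nom -46.950 → Σnom=38.730; wc +0.137/-0.137 → slack +2.093/-1.316; half-tol=0.137, Σhalf²=0.488575
  -H: nom -17.300 → Σnom=21.430; wc +0.100/-0.069 → slack +2.193/-1.385; half-tol=0.085, Σhalf²=0.495715
Nominal = 21.430. Worst-case = [21.430 - 1.385, 21.430 + 2.193] = [20.045, 23.623]. RSS = √0.495715 = 0.704.

nominal=21.430 wc=[20.045,23.623] rss=0.704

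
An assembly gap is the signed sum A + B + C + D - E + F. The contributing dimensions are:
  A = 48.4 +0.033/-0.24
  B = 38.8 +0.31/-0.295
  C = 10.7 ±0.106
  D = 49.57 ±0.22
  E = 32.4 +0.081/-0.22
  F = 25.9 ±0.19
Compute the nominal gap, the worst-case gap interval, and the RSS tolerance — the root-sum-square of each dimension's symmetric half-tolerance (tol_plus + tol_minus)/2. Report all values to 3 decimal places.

Stack each dimension's contribution:
  +A: nom +48.400 → Σnom=48.400; wc +0.033/-0.240 → slack +0.033/-0.240; half-tol=0.137, Σhalf²=0.018632
  +B: nom +38.800 → Σnom=87.200; wc +0.310/-0.295 → slack +0.343/-0.535; half-tol=0.302, Σhalf²=0.110139
  +C: nom +10.700 → Σnom=97.900; wc +0.106/-0.106 → slack +0.449/-0.641; half-tol=0.106, Σhalf²=0.121374
  +D: nom +49.570 → Σnom=147.470; wc +0.220/-0.220 → slack +0.669/-0.861; half-tol=0.220, Σhalf²=0.169774
  -E: nom -32.400 → Σnom=115.070; wc +0.220/-0.081 → slack +0.889/-0.942; half-tol=0.150, Σhalf²=0.192425
  +F: nom +25.900 → Σnom=140.970; wc +0.190/-0.190 → slack +1.079/-1.132; half-tol=0.190, Σhalf²=0.228525
Nominal = 140.970. Worst-case = [140.970 - 1.132, 140.970 + 1.079] = [139.838, 142.049]. RSS = √0.228525 = 0.478.

nominal=140.970 wc=[139.838,142.049] rss=0.478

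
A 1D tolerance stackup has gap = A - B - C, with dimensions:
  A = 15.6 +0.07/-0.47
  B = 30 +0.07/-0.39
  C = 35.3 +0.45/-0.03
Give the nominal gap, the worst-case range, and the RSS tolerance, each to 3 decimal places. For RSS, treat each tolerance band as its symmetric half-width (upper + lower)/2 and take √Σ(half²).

nominal=-49.700 wc=[-50.690,-49.210] rss=0.428

Stack each dimension's contribution:
  +A: nom +15.600 → Σnom=15.600; wc +0.070/-0.470 → slack +0.070/-0.470; half-tol=0.270, Σhalf²=0.072900
  -B: nom -30.000 → Σnom=-14.400; wc +0.390/-0.070 → slack +0.460/-0.540; half-tol=0.230, Σhalf²=0.125800
  -C: nom -35.300 → Σnom=-49.700; wc +0.030/-0.450 → slack +0.490/-0.990; half-tol=0.240, Σhalf²=0.183400
Nominal = -49.700. Worst-case = [-49.700 - 0.990, -49.700 + 0.490] = [-50.690, -49.210]. RSS = √0.183400 = 0.428.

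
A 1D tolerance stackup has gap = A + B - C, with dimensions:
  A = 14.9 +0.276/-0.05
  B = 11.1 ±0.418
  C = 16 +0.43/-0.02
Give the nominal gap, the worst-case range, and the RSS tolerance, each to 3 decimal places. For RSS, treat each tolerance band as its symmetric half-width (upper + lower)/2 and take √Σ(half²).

nominal=10.000 wc=[9.102,10.714] rss=0.502

Stack each dimension's contribution:
  +A: nom +14.900 → Σnom=14.900; wc +0.276/-0.050 → slack +0.276/-0.050; half-tol=0.163, Σhalf²=0.026569
  +B: nom +11.100 → Σnom=26.000; wc +0.418/-0.418 → slack +0.694/-0.468; half-tol=0.418, Σhalf²=0.201293
  -C: nom -16.000 → Σnom=10.000; wc +0.020/-0.430 → slack +0.714/-0.898; half-tol=0.225, Σhalf²=0.251918
Nominal = 10.000. Worst-case = [10.000 - 0.898, 10.000 + 0.714] = [9.102, 10.714]. RSS = √0.251918 = 0.502.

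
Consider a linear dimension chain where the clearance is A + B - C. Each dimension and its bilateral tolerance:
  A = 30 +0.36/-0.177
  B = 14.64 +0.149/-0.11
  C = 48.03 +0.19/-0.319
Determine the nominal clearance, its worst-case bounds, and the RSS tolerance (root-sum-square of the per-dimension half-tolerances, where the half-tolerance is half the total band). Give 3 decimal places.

nominal=-3.390 wc=[-3.867,-2.562] rss=0.392

Stack each dimension's contribution:
  +A: nom +30.000 → Σnom=30.000; wc +0.360/-0.177 → slack +0.360/-0.177; half-tol=0.268, Σhalf²=0.072092
  +B: nom +14.640 → Σnom=44.640; wc +0.149/-0.110 → slack +0.509/-0.287; half-tol=0.130, Σhalf²=0.088862
  -C: nom -48.030 → Σnom=-3.390; wc +0.319/-0.190 → slack +0.828/-0.477; half-tol=0.255, Σhalf²=0.153633
Nominal = -3.390. Worst-case = [-3.390 - 0.477, -3.390 + 0.828] = [-3.867, -2.562]. RSS = √0.153633 = 0.392.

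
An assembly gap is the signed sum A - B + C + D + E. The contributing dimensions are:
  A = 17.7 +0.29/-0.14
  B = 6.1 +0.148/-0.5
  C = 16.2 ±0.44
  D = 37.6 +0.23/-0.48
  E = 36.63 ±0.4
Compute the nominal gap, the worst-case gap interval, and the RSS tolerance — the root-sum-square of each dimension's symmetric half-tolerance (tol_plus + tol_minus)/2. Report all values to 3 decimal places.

nominal=102.030 wc=[100.422,103.890] rss=0.794

Stack each dimension's contribution:
  +A: nom +17.700 → Σnom=17.700; wc +0.290/-0.140 → slack +0.290/-0.140; half-tol=0.215, Σhalf²=0.046225
  -B: nom -6.100 → Σnom=11.600; wc +0.500/-0.148 → slack +0.790/-0.288; half-tol=0.324, Σhalf²=0.151201
  +C: nom +16.200 → Σnom=27.800; wc +0.440/-0.440 → slack +1.230/-0.728; half-tol=0.440, Σhalf²=0.344801
  +D: nom +37.600 → Σnom=65.400; wc +0.230/-0.480 → slack +1.460/-1.208; half-tol=0.355, Σhalf²=0.470826
  +E: nom +36.630 → Σnom=102.030; wc +0.400/-0.400 → slack +1.860/-1.608; half-tol=0.400, Σhalf²=0.630826
Nominal = 102.030. Worst-case = [102.030 - 1.608, 102.030 + 1.860] = [100.422, 103.890]. RSS = √0.630826 = 0.794.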